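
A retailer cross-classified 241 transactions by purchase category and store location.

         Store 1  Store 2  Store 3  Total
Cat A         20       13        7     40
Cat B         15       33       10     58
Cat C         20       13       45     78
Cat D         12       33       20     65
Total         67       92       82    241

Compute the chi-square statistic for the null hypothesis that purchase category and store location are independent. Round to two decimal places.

48.21

Grand total N = 241.
Expected counts (row total × column total / N):
  Cat A, Store 1: 40×67/241 = 11.120
  Cat A, Store 2: 40×92/241 = 15.270
  Cat A, Store 3: 40×82/241 = 13.610
  Cat B, Store 1: 58×67/241 = 16.124
  Cat B, Store 2: 58×92/241 = 22.141
  Cat B, Store 3: 58×82/241 = 19.734
  Cat C, Store 1: 78×67/241 = 21.685
  Cat C, Store 2: 78×92/241 = 29.776
  Cat C, Store 3: 78×82/241 = 26.539
  Cat D, Store 1: 65×67/241 = 18.071
  Cat D, Store 2: 65×92/241 = 24.813
  Cat D, Store 3: 65×82/241 = 22.116
Contributions (O − E)²/E:
  (20 − 11.120)²/11.120 = 7.0912
  (13 − 15.270)²/15.270 = 0.3375
  (7 − 13.610)²/13.610 = 3.2103
  (15 − 16.124)²/16.124 = 0.0784
  (33 − 22.141)²/22.141 = 5.3258
  (10 − 19.734)²/19.734 = 4.8014
  (20 − 21.685)²/21.685 = 0.1309
  (13 − 29.776)²/29.776 = 9.4517
  (45 − 26.539)²/26.539 = 12.8418
  (12 − 18.071)²/18.071 = 2.0396
  (33 − 24.813)²/24.813 = 2.7013
  (20 − 22.116)²/22.116 = 0.2025
χ² = 7.0912 + 0.3375 + 3.2103 + 0.0784 + 5.3258 + 4.8014 + 0.1309 + 9.4517 + 12.8418 + 2.0396 + 2.7013 + 0.2025 = 48.21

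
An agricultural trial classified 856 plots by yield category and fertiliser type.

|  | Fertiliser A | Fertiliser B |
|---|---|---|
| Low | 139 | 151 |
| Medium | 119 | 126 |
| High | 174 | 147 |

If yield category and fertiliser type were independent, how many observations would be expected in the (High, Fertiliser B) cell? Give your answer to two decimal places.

Row total (High) = 321; column total (Fertiliser B) = 424; grand total N = 856.
Expected count = (row total × column total) / N = 321 × 424 / 856 = 159.00.

159.00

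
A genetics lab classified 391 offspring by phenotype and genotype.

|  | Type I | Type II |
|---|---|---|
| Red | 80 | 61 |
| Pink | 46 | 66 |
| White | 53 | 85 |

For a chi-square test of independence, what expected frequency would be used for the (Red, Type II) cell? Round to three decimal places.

76.450

Row total (Red) = 141; column total (Type II) = 212; grand total N = 391.
Expected count = (row total × column total) / N = 141 × 212 / 391 = 76.450.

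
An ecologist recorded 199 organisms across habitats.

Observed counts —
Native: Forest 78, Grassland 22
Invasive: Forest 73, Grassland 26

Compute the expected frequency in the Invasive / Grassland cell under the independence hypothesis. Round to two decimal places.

Row total (Invasive) = 99; column total (Grassland) = 48; grand total N = 199.
Expected count = (row total × column total) / N = 99 × 48 / 199 = 23.88.

23.88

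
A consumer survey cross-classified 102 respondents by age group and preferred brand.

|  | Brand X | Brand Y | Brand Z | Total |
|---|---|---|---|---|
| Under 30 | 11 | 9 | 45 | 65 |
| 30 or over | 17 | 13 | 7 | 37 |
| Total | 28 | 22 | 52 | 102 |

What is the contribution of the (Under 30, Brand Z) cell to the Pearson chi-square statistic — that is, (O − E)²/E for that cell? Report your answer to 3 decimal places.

Row total (Under 30) = 65; column total (Brand Z) = 52; N = 102.
Expected count E = 65 × 52 / 102 = 33.13725.
Contribution = (O − E)²/E = (45 − 33.13725)² / 33.13725 = 4.247.

4.247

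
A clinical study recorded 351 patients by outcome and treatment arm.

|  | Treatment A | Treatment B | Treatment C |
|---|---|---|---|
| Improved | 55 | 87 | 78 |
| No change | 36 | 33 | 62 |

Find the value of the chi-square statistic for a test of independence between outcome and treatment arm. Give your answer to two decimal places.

8.05

Row totals: 220, 131. Column totals: 91, 120, 140. Grand total N = 351.
Expected counts (row total × column total / N):
  Improved, Treatment A: 220×91/351 = 57.037
  Improved, Treatment B: 220×120/351 = 75.214
  Improved, Treatment C: 220×140/351 = 87.749
  No change, Treatment A: 131×91/351 = 33.963
  No change, Treatment B: 131×120/351 = 44.786
  No change, Treatment C: 131×140/351 = 52.251
Contributions (O − E)²/E:
  (55 − 57.037)²/57.037 = 0.0727
  (87 − 75.214)²/75.214 = 1.8469
  (78 − 87.749)²/87.749 = 1.0831
  (36 − 33.963)²/33.963 = 0.1222
  (33 − 44.786)²/44.786 = 3.1016
  (62 − 52.251)²/52.251 = 1.8190
χ² = 0.0727 + 1.8469 + 1.0831 + 0.1222 + 3.1016 + 1.8190 = 8.05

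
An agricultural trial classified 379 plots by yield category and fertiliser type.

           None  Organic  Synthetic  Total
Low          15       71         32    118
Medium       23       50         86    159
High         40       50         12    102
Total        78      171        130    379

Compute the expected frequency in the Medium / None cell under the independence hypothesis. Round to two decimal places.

32.72

Row total (Medium) = 159; column total (None) = 78; grand total N = 379.
Expected count = (row total × column total) / N = 159 × 78 / 379 = 32.72.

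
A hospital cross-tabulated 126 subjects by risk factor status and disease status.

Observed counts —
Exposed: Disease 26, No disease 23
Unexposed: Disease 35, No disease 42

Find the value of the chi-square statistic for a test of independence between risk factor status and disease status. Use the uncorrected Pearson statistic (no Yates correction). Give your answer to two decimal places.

0.69

Row totals: 49, 77. Column totals: 61, 65. Grand total N = 126.
Expected counts (row total × column total / N):
  Exposed, Disease: 49×61/126 = 23.722
  Exposed, No disease: 49×65/126 = 25.278
  Unexposed, Disease: 77×61/126 = 37.278
  Unexposed, No disease: 77×65/126 = 39.722
Contributions (O − E)²/E:
  (26 − 23.722)²/23.722 = 0.2188
  (23 − 25.278)²/25.278 = 0.2053
  (35 − 37.278)²/37.278 = 0.1392
  (42 − 39.722)²/39.722 = 0.1306
χ² = 0.2188 + 0.2053 + 0.1392 + 0.1306 = 0.69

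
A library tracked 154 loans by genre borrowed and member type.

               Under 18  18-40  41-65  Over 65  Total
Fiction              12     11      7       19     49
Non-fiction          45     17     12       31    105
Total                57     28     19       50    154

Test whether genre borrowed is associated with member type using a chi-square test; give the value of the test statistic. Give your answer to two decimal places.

Grand total N = 154.
Expected counts (row total × column total / N):
  Fiction, Under 18: 49×57/154 = 18.136
  Fiction, 18-40: 49×28/154 = 8.909
  Fiction, 41-65: 49×19/154 = 6.045
  Fiction, Over 65: 49×50/154 = 15.909
  Non-fiction, Under 18: 105×57/154 = 38.864
  Non-fiction, 18-40: 105×28/154 = 19.091
  Non-fiction, 41-65: 105×19/154 = 12.955
  Non-fiction, Over 65: 105×50/154 = 34.091
Contributions (O − E)²/E:
  (12 − 18.136)²/18.136 = 2.0760
  (11 − 8.909)²/8.909 = 0.4908
  (7 − 6.045)²/6.045 = 0.1509
  (19 − 15.909)²/15.909 = 0.6006
  (45 − 38.864)²/38.864 = 0.9688
  (17 − 19.091)²/19.091 = 0.2290
  (12 − 12.955)²/12.955 = 0.0704
  (31 − 34.091)²/34.091 = 0.2803
χ² = 2.0760 + 0.4908 + 0.1509 + 0.6006 + 0.9688 + 0.2290 + 0.0704 + 0.2803 = 4.87

4.87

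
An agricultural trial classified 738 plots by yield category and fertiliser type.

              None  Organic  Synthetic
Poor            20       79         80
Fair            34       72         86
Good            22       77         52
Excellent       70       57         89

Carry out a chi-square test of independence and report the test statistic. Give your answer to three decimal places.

Row totals: 179, 192, 151, 216. Column totals: 146, 285, 307. Grand total N = 738.
Expected counts (row total × column total / N):
  Poor, None: 179×146/738 = 35.4119
  Poor, Organic: 179×285/738 = 69.1260
  Poor, Synthetic: 179×307/738 = 74.4621
  Fair, None: 192×146/738 = 37.9837
  Fair, Organic: 192×285/738 = 74.1463
  Fair, Synthetic: 192×307/738 = 79.8699
  Good, None: 151×146/738 = 29.8726
  Good, Organic: 151×285/738 = 58.3130
  Good, Synthetic: 151×307/738 = 62.8144
  Excellent, None: 216×146/738 = 42.7317
  Excellent, Organic: 216×285/738 = 83.4146
  Excellent, Synthetic: 216×307/738 = 89.8537
Contributions (O − E)²/E:
  (20 − 35.4119)²/35.4119 = 6.7075
  (79 − 69.1260)²/69.1260 = 1.4104
  (80 − 74.4621)²/74.4621 = 0.4119
  (34 − 37.9837)²/37.9837 = 0.4178
  (72 − 74.1463)²/74.1463 = 0.0621
  (86 − 79.8699)²/79.8699 = 0.4705
  (22 − 29.8726)²/29.8726 = 2.0747
  (77 − 58.3130)²/58.3130 = 5.9884
  (52 − 62.8144)²/62.8144 = 1.8619
  (70 − 42.7317)²/42.7317 = 17.4007
  (57 − 83.4146)²/83.4146 = 8.3646
  (89 − 89.8537)²/89.8537 = 0.0081
χ² = 6.7075 + 1.4104 + 0.4119 + 0.4178 + 0.0621 + 0.4705 + 2.0747 + 5.9884 + 1.8619 + 17.4007 + 8.3646 + 0.0081 = 45.179

45.179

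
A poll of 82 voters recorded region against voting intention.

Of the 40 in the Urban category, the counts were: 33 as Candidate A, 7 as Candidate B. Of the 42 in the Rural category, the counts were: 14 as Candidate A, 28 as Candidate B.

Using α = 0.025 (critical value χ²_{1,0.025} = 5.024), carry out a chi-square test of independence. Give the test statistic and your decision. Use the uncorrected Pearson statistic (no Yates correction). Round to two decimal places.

Row totals: 40, 42. Column totals: 47, 35. Grand total N = 82.
Expected counts (row total × column total / N):
  Urban, Candidate A: 40×47/82 = 22.9268
  Urban, Candidate B: 40×35/82 = 17.0732
  Rural, Candidate A: 42×47/82 = 24.0732
  Rural, Candidate B: 42×35/82 = 17.9268
Contributions (O − E)²/E:
  (33 − 22.9268)²/22.9268 = 4.4258
  (7 − 17.0732)²/17.0732 = 5.9432
  (14 − 24.0732)²/24.0732 = 4.2150
  (28 − 17.9268)²/17.9268 = 5.6602
χ² = 4.4258 + 5.9432 + 4.2150 + 5.6602 = 20.24
df = (2−1)(2−1) = 1. Since 20.24 > 5.024, reject the null hypothesis of independence at α = 0.025.

20.24; reject H₀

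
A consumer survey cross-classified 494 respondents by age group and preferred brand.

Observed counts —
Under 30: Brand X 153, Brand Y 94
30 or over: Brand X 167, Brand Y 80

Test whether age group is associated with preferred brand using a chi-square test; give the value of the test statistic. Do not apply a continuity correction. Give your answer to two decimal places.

Row totals: 247, 247. Column totals: 320, 174. Grand total N = 494.
Expected counts (row total × column total / N):
  Under 30, Brand X: 247×320/494 = 160.000
  Under 30, Brand Y: 247×174/494 = 87.000
  30 or over, Brand X: 247×320/494 = 160.000
  30 or over, Brand Y: 247×174/494 = 87.000
Contributions (O − E)²/E:
  (153 − 160.000)²/160.000 = 0.3063
  (94 − 87.000)²/87.000 = 0.5632
  (167 − 160.000)²/160.000 = 0.3063
  (80 − 87.000)²/87.000 = 0.5632
χ² = 0.3063 + 0.5632 + 0.3063 + 0.5632 = 1.74

1.74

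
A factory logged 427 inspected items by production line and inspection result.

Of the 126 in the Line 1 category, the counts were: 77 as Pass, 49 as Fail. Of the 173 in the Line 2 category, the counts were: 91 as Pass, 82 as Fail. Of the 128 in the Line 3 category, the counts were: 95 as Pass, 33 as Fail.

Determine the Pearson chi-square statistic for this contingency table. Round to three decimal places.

Row totals: 126, 173, 128. Column totals: 263, 164. Grand total N = 427.
Expected counts (row total × column total / N):
  Line 1, Pass: 126×263/427 = 77.6066
  Line 1, Fail: 126×164/427 = 48.3934
  Line 2, Pass: 173×263/427 = 106.5550
  Line 2, Fail: 173×164/427 = 66.4450
  Line 3, Pass: 128×263/427 = 78.8384
  Line 3, Fail: 128×164/427 = 49.1616
Contributions (O − E)²/E:
  (77 − 77.6066)²/77.6066 = 0.0047
  (49 − 48.3934)²/48.3934 = 0.0076
  (91 − 106.5550)²/106.5550 = 2.2707
  (82 − 66.4450)²/66.4450 = 3.6415
  (95 − 78.8384)²/78.8384 = 3.3131
  (33 − 49.1616)²/49.1616 = 5.3130
χ² = 0.0047 + 0.0076 + 2.2707 + 3.6415 + 3.3131 + 5.3130 = 14.551

14.551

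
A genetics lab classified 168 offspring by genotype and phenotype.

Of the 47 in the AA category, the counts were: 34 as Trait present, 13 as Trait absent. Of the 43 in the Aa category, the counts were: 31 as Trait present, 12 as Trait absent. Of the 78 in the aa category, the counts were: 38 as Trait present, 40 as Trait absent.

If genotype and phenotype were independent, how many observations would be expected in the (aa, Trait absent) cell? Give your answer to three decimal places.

Row total (aa) = 78; column total (Trait absent) = 65; grand total N = 168.
Expected count = (row total × column total) / N = 78 × 65 / 168 = 30.179.

30.179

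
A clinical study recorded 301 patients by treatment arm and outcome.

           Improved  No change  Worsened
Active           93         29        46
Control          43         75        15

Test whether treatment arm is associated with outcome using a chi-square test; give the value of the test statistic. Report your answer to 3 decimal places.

51.104

Row totals: 168, 133. Column totals: 136, 104, 61. Grand total N = 301.
Expected counts (row total × column total / N):
  Active, Improved: 168×136/301 = 75.9070
  Active, No change: 168×104/301 = 58.0465
  Active, Worsened: 168×61/301 = 34.0465
  Control, Improved: 133×136/301 = 60.0930
  Control, No change: 133×104/301 = 45.9535
  Control, Worsened: 133×61/301 = 26.9535
Contributions (O − E)²/E:
  (93 − 75.9070)²/75.9070 = 3.8491
  (29 − 58.0465)²/58.0465 = 14.5349
  (46 − 34.0465)²/34.0465 = 4.1968
  (43 − 60.0930)²/60.0930 = 4.8620
  (75 − 45.9535)²/45.9535 = 18.3598
  (15 − 26.9535)²/26.9535 = 5.3012
χ² = 3.8491 + 14.5349 + 4.1968 + 4.8620 + 18.3598 + 5.3012 = 51.104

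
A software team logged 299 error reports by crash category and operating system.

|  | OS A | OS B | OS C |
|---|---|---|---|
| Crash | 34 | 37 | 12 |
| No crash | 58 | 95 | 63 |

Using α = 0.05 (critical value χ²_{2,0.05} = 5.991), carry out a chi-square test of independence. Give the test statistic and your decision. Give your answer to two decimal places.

9.06; reject H₀

Row totals: 83, 216. Column totals: 92, 132, 75. Grand total N = 299.
Expected counts (row total × column total / N):
  Crash, OS A: 83×92/299 = 25.538
  Crash, OS B: 83×132/299 = 36.642
  Crash, OS C: 83×75/299 = 20.819
  No crash, OS A: 216×92/299 = 66.462
  No crash, OS B: 216×132/299 = 95.358
  No crash, OS C: 216×75/299 = 54.181
Contributions (O − E)²/E:
  (34 − 25.538)²/25.538 = 2.8039
  (37 − 36.642)²/36.642 = 0.0035
  (12 − 20.819)²/20.819 = 3.7358
  (58 − 66.462)²/66.462 = 1.0774
  (95 − 95.358)²/95.358 = 0.0013
  (63 − 54.181)²/54.181 = 1.4355
χ² = 2.8039 + 0.0035 + 3.7358 + 1.0774 + 0.0013 + 1.4355 = 9.06
df = (2−1)(3−1) = 2. Since 9.06 > 5.991, reject the null hypothesis of independence at α = 0.05.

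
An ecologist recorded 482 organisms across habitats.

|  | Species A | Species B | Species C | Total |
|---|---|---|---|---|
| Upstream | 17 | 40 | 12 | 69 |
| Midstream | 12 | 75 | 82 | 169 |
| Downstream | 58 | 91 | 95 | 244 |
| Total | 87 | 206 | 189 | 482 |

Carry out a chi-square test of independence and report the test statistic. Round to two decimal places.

Grand total N = 482.
Expected counts (row total × column total / N):
  Upstream, Species A: 69×87/482 = 12.454
  Upstream, Species B: 69×206/482 = 29.490
  Upstream, Species C: 69×189/482 = 27.056
  Midstream, Species A: 169×87/482 = 30.504
  Midstream, Species B: 169×206/482 = 72.228
  Midstream, Species C: 169×189/482 = 66.268
  Downstream, Species A: 244×87/482 = 44.041
  Downstream, Species B: 244×206/482 = 104.282
  Downstream, Species C: 244×189/482 = 95.676
Contributions (O − E)²/E:
  (17 − 12.454)²/12.454 = 1.6594
  (40 − 29.490)²/29.490 = 3.7457
  (12 − 27.056)²/27.056 = 8.3783
  (12 − 30.504)²/30.504 = 11.2247
  (75 − 72.228)²/72.228 = 0.1064
  (82 − 66.268)²/66.268 = 3.7348
  (58 − 44.041)²/44.041 = 4.4244
  (91 − 104.282)²/104.282 = 1.6917
  (95 − 95.676)²/95.676 = 0.0048
χ² = 1.6594 + 3.7457 + 8.3783 + 11.2247 + 0.1064 + 3.7348 + 4.4244 + 1.6917 + 0.0048 = 34.97

34.97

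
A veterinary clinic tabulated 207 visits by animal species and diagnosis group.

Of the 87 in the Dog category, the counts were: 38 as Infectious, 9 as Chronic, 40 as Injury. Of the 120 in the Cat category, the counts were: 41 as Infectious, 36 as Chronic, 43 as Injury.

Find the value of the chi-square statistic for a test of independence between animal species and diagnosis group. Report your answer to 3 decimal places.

Row totals: 87, 120. Column totals: 79, 45, 83. Grand total N = 207.
Expected counts (row total × column total / N):
  Dog, Infectious: 87×79/207 = 33.2029
  Dog, Chronic: 87×45/207 = 18.9130
  Dog, Injury: 87×83/207 = 34.8841
  Cat, Infectious: 120×79/207 = 45.7971
  Cat, Chronic: 120×45/207 = 26.0870
  Cat, Injury: 120×83/207 = 48.1159
Contributions (O − E)²/E:
  (38 − 33.2029)²/33.2029 = 0.6931
  (9 − 18.9130)²/18.9130 = 5.1958
  (40 − 34.8841)²/34.8841 = 0.7503
  (41 − 45.7971)²/45.7971 = 0.5025
  (36 − 26.0870)²/26.0870 = 3.7669
  (43 − 48.1159)²/48.1159 = 0.5439
χ² = 0.6931 + 5.1958 + 0.7503 + 0.5025 + 3.7669 + 0.5439 = 11.453

11.453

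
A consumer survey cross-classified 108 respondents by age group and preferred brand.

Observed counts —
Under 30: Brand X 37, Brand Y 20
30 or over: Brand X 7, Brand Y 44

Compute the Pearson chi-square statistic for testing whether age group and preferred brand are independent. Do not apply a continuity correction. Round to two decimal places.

29.21

Row totals: 57, 51. Column totals: 44, 64. Grand total N = 108.
Expected counts (row total × column total / N):
  Under 30, Brand X: 57×44/108 = 23.222
  Under 30, Brand Y: 57×64/108 = 33.778
  30 or over, Brand X: 51×44/108 = 20.778
  30 or over, Brand Y: 51×64/108 = 30.222
Contributions (O − E)²/E:
  (37 − 23.222)²/23.222 = 8.1747
  (20 − 33.778)²/33.778 = 5.6200
  (7 − 20.778)²/20.778 = 9.1363
  (44 − 30.222)²/30.222 = 6.2813
χ² = 8.1747 + 5.6200 + 9.1363 + 6.2813 = 29.21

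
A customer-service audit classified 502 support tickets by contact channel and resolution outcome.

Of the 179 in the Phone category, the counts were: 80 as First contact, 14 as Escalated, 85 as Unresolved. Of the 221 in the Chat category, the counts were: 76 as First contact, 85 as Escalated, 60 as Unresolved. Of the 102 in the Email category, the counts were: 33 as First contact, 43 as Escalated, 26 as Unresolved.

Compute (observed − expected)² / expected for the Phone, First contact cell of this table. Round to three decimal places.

2.359

Row total (Phone) = 179; column total (First contact) = 189; N = 502.
Expected count E = 179 × 189 / 502 = 67.3924.
Contribution = (O − E)²/E = (80 − 67.3924)² / 67.3924 = 2.359.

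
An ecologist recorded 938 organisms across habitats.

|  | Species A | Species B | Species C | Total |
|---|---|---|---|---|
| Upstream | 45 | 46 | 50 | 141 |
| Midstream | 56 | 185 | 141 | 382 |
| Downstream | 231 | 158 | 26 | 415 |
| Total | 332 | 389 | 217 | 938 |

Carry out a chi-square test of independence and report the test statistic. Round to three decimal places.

194.976

Grand total N = 938.
Expected counts (row total × column total / N):
  Upstream, Species A: 141×332/938 = 49.9062
  Upstream, Species B: 141×389/938 = 58.4744
  Upstream, Species C: 141×217/938 = 32.6194
  Midstream, Species A: 382×332/938 = 135.2068
  Midstream, Species B: 382×389/938 = 158.4200
  Midstream, Species C: 382×217/938 = 88.3731
  Downstream, Species A: 415×332/938 = 146.8870
  Downstream, Species B: 415×389/938 = 172.1055
  Downstream, Species C: 415×217/938 = 96.0075
Contributions (O − E)²/E:
  (45 − 49.9062)²/49.9062 = 0.4823
  (46 − 58.4744)²/58.4744 = 2.6612
  (50 − 32.6194)²/32.6194 = 9.2609
  (56 − 135.2068)²/135.2068 = 46.4009
  (185 − 158.4200)²/158.4200 = 4.4596
  (141 − 88.3731)²/88.3731 = 31.3397
  (231 − 146.8870)²/146.8870 = 48.1663
  (158 − 172.1055)²/172.1055 = 1.1561
  (26 − 96.0075)²/96.0075 = 51.0486
χ² = 0.4823 + 2.6612 + 9.2609 + 46.4009 + 4.4596 + 31.3397 + 48.1663 + 1.1561 + 51.0486 = 194.976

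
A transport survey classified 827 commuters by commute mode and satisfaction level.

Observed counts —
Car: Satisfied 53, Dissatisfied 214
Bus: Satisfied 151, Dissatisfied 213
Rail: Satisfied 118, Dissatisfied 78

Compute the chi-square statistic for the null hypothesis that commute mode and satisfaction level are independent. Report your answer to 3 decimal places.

79.189

Row totals: 267, 364, 196. Column totals: 322, 505. Grand total N = 827.
Expected counts (row total × column total / N):
  Car, Satisfied: 267×322/827 = 103.9589
  Car, Dissatisfied: 267×505/827 = 163.0411
  Bus, Satisfied: 364×322/827 = 141.7267
  Bus, Dissatisfied: 364×505/827 = 222.2733
  Rail, Satisfied: 196×322/827 = 76.3144
  Rail, Dissatisfied: 196×505/827 = 119.6856
Contributions (O − E)²/E:
  (53 − 103.9589)²/103.9589 = 24.9792
  (214 − 163.0411)²/163.0411 = 15.9273
  (151 − 141.7267)²/141.7267 = 0.6068
  (213 − 222.2733)²/222.2733 = 0.3869
  (118 − 76.3144)²/76.3144 = 22.7701
  (78 − 119.6856)²/119.6856 = 14.5188
χ² = 24.9792 + 15.9273 + 0.6068 + 0.3869 + 22.7701 + 14.5188 = 79.189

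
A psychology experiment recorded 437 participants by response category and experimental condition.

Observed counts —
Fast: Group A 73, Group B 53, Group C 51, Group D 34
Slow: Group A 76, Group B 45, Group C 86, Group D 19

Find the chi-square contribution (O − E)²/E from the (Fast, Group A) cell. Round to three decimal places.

0.016

Row total (Fast) = 211; column total (Group A) = 149; N = 437.
Expected count E = 211 × 149 / 437 = 71.9428.
Contribution = (O − E)²/E = (73 − 71.9428)² / 71.9428 = 0.016.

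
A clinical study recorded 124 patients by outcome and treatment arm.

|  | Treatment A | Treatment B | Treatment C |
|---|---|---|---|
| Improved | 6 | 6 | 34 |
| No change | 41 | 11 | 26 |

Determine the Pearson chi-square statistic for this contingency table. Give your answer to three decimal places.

21.794

Row totals: 46, 78. Column totals: 47, 17, 60. Grand total N = 124.
Expected counts (row total × column total / N):
  Improved, Treatment A: 46×47/124 = 17.4355
  Improved, Treatment B: 46×17/124 = 6.3065
  Improved, Treatment C: 46×60/124 = 22.2581
  No change, Treatment A: 78×47/124 = 29.5645
  No change, Treatment B: 78×17/124 = 10.6935
  No change, Treatment C: 78×60/124 = 37.7419
Contributions (O − E)²/E:
  (6 − 17.4355)²/17.4355 = 7.5003
  (6 − 6.3065)²/6.3065 = 0.0149
  (34 − 22.2581)²/22.2581 = 6.1942
  (41 − 29.5645)²/29.5645 = 4.4232
  (11 − 10.6935)²/10.6935 = 0.0088
  (26 − 37.7419)²/37.7419 = 3.6530
χ² = 7.5003 + 0.0149 + 6.1942 + 4.4232 + 0.0088 + 3.6530 = 21.794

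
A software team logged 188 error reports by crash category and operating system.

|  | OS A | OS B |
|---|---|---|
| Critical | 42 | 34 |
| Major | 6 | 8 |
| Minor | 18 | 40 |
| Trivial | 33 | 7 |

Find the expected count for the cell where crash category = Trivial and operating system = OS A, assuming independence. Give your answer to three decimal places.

21.064

Row total (Trivial) = 40; column total (OS A) = 99; grand total N = 188.
Expected count = (row total × column total) / N = 40 × 99 / 188 = 21.064.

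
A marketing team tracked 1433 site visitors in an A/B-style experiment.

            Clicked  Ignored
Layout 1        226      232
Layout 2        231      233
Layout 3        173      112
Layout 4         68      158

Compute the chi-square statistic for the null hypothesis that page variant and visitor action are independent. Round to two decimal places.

Row totals: 458, 464, 285, 226. Column totals: 698, 735. Grand total N = 1433.
Expected counts (row total × column total / N):
  Layout 1, Clicked: 458×698/1433 = 223.087
  Layout 1, Ignored: 458×735/1433 = 234.913
  Layout 2, Clicked: 464×698/1433 = 226.010
  Layout 2, Ignored: 464×735/1433 = 237.990
  Layout 3, Clicked: 285×698/1433 = 138.821
  Layout 3, Ignored: 285×735/1433 = 146.179
  Layout 4, Clicked: 226×698/1433 = 110.082
  Layout 4, Ignored: 226×735/1433 = 115.918
Contributions (O − E)²/E:
  (226 − 223.087)²/223.087 = 0.0380
  (232 − 234.913)²/234.913 = 0.0361
  (231 − 226.010)²/226.010 = 0.1102
  (233 − 237.990)²/237.990 = 0.1046
  (173 − 138.821)²/138.821 = 8.4152
  (112 − 146.179)²/146.179 = 7.9916
  (68 − 110.082)²/110.082 = 16.0871
  (158 − 115.918)²/115.918 = 15.2771
χ² = 0.0380 + 0.0361 + 0.1102 + 0.1046 + 8.4152 + 7.9916 + 16.0871 + 15.2771 = 48.06

48.06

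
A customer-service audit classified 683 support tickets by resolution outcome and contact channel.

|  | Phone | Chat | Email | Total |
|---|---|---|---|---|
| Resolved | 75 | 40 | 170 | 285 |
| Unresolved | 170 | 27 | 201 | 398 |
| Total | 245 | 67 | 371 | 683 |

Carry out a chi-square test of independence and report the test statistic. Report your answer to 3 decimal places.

23.908

Grand total N = 683.
Expected counts (row total × column total / N):
  Resolved, Phone: 285×245/683 = 102.2328
  Resolved, Chat: 285×67/683 = 27.9575
  Resolved, Email: 285×371/683 = 154.8097
  Unresolved, Phone: 398×245/683 = 142.7672
  Unresolved, Chat: 398×67/683 = 39.0425
  Unresolved, Email: 398×371/683 = 216.1903
Contributions (O − E)²/E:
  (75 − 102.2328)²/102.2328 = 7.2543
  (40 − 27.9575)²/27.9575 = 5.1872
  (170 − 154.8097)²/154.8097 = 1.4905
  (170 − 142.7672)²/142.7672 = 5.1946
  (27 − 39.0425)²/39.0425 = 3.7145
  (201 − 216.1903)²/216.1903 = 1.0673
χ² = 7.2543 + 5.1872 + 1.4905 + 5.1946 + 3.7145 + 1.0673 = 23.908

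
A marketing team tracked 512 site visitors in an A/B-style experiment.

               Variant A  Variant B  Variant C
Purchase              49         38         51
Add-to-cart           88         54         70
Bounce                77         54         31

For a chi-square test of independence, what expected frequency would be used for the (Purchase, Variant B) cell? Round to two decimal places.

Row total (Purchase) = 138; column total (Variant B) = 146; grand total N = 512.
Expected count = (row total × column total) / N = 138 × 146 / 512 = 39.35.

39.35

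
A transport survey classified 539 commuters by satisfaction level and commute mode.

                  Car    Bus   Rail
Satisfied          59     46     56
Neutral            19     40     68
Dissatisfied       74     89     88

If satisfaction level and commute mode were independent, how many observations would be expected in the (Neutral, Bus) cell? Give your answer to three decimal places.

41.234

Row total (Neutral) = 127; column total (Bus) = 175; grand total N = 539.
Expected count = (row total × column total) / N = 127 × 175 / 539 = 41.234.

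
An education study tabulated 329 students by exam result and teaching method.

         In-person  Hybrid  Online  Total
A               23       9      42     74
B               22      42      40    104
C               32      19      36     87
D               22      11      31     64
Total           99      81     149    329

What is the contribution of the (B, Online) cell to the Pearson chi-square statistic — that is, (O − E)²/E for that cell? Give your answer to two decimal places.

1.07

Row total (B) = 104; column total (Online) = 149; N = 329.
Expected count E = 104 × 149 / 329 = 47.100.
Contribution = (O − E)²/E = (40 − 47.100)² / 47.100 = 1.07.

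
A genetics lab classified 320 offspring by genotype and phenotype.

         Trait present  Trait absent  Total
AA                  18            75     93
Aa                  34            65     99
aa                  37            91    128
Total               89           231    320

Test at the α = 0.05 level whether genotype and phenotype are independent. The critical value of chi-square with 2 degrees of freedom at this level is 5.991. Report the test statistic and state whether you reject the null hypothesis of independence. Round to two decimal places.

5.49; fail to reject H₀

Grand total N = 320.
Expected counts (row total × column total / N):
  AA, Trait present: 93×89/320 = 25.8656
  AA, Trait absent: 93×231/320 = 67.1344
  Aa, Trait present: 99×89/320 = 27.5344
  Aa, Trait absent: 99×231/320 = 71.4656
  aa, Trait present: 128×89/320 = 35.6000
  aa, Trait absent: 128×231/320 = 92.4000
Contributions (O − E)²/E:
  (18 − 25.8656)²/25.8656 = 2.3919
  (75 − 67.1344)²/67.1344 = 0.9215
  (34 − 27.5344)²/27.5344 = 1.5182
  (65 − 71.4656)²/71.4656 = 0.5850
  (37 − 35.6000)²/35.6000 = 0.0551
  (91 − 92.4000)²/92.4000 = 0.0212
χ² = 2.3919 + 0.9215 + 1.5182 + 0.5850 + 0.0551 + 0.0212 = 5.49
df = (3−1)(2−1) = 2. Since 5.49 < 5.991, fail to reject the null hypothesis of independence at α = 0.05.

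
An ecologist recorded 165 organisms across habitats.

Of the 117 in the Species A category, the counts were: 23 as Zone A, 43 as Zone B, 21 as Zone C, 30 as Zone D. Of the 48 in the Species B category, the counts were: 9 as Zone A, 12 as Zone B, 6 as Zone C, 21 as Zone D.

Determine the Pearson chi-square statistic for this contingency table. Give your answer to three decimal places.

Row totals: 117, 48. Column totals: 32, 55, 27, 51. Grand total N = 165.
Expected counts (row total × column total / N):
  Species A, Zone A: 117×32/165 = 22.6909
  Species A, Zone B: 117×55/165 = 39.0000
  Species A, Zone C: 117×27/165 = 19.1455
  Species A, Zone D: 117×51/165 = 36.1636
  Species B, Zone A: 48×32/165 = 9.3091
  Species B, Zone B: 48×55/165 = 16.0000
  Species B, Zone C: 48×27/165 = 7.8545
  Species B, Zone D: 48×51/165 = 14.8364
Contributions (O − E)²/E:
  (23 − 22.6909)²/22.6909 = 0.0042
  (43 − 39.0000)²/39.0000 = 0.4103
  (21 − 19.1455)²/19.1455 = 0.1796
  (30 − 36.1636)²/36.1636 = 1.0505
  (9 − 9.3091)²/9.3091 = 0.0103
  (12 − 16.0000)²/16.0000 = 1.0000
  (6 − 7.8545)²/7.8545 = 0.4379
  (21 − 14.8364)²/14.8364 = 2.5606
χ² = 0.0042 + 0.4103 + 0.1796 + 1.0505 + 0.0103 + 1.0000 + 0.4379 + 2.5606 = 5.653

5.653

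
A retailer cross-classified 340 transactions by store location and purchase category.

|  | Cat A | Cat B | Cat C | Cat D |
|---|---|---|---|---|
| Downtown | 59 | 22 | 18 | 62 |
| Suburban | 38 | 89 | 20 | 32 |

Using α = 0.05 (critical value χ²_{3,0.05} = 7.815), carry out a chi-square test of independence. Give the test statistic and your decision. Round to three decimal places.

Row totals: 161, 179. Column totals: 97, 111, 38, 94. Grand total N = 340.
Expected counts (row total × column total / N):
  Downtown, Cat A: 161×97/340 = 45.9324
  Downtown, Cat B: 161×111/340 = 52.5618
  Downtown, Cat C: 161×38/340 = 17.9941
  Downtown, Cat D: 161×94/340 = 44.5118
  Suburban, Cat A: 179×97/340 = 51.0676
  Suburban, Cat B: 179×111/340 = 58.4382
  Suburban, Cat C: 179×38/340 = 20.0059
  Suburban, Cat D: 179×94/340 = 49.4882
Contributions (O − E)²/E:
  (59 − 45.9324)²/45.9324 = 3.7177
  (22 − 52.5618)²/52.5618 = 17.7700
  (18 − 17.9941)²/17.9941 = 0.0000
  (62 − 44.5118)²/44.5118 = 6.8709
  (38 − 51.0676)²/51.0676 = 3.3438
  (89 − 58.4382)²/58.4382 = 15.9831
  (20 − 20.0059)²/20.0059 = 0.0000
  (32 − 49.4882)²/49.4882 = 6.1800
χ² = 3.7177 + 17.7700 + 0.0000 + 6.8709 + 3.3438 + 15.9831 + 0.0000 + 6.1800 = 53.866
df = (2−1)(4−1) = 3. Since 53.866 > 7.815, reject the null hypothesis of independence at α = 0.05.

53.866; reject H₀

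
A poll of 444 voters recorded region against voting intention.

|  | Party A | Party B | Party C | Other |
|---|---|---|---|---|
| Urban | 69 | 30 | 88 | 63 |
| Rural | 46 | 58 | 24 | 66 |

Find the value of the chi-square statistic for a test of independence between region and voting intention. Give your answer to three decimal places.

Row totals: 250, 194. Column totals: 115, 88, 112, 129. Grand total N = 444.
Expected counts (row total × column total / N):
  Urban, Party A: 250×115/444 = 64.7523
  Urban, Party B: 250×88/444 = 49.5495
  Urban, Party C: 250×112/444 = 63.0631
  Urban, Other: 250×129/444 = 72.6351
  Rural, Party A: 194×115/444 = 50.2477
  Rural, Party B: 194×88/444 = 38.4505
  Rural, Party C: 194×112/444 = 48.9369
  Rural, Other: 194×129/444 = 56.3649
Contributions (O − E)²/E:
  (69 − 64.7523)²/64.7523 = 0.2786
  (30 − 49.5495)²/49.5495 = 7.7132
  (88 − 63.0631)²/63.0631 = 9.8607
  (63 − 72.6351)²/72.6351 = 1.2781
  (46 − 50.2477)²/50.2477 = 0.3591
  (58 − 38.4505)²/38.4505 = 9.9396
  (24 − 48.9369)²/48.9369 = 12.7072
  (66 − 56.3649)²/56.3649 = 1.6470
χ² = 0.2786 + 7.7132 + 9.8607 + 1.2781 + 0.3591 + 9.9396 + 12.7072 + 1.6470 = 43.784

43.784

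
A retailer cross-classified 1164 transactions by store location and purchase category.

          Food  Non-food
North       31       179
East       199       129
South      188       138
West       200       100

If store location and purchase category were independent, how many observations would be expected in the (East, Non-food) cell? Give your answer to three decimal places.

153.856

Row total (East) = 328; column total (Non-food) = 546; grand total N = 1164.
Expected count = (row total × column total) / N = 328 × 546 / 1164 = 153.856.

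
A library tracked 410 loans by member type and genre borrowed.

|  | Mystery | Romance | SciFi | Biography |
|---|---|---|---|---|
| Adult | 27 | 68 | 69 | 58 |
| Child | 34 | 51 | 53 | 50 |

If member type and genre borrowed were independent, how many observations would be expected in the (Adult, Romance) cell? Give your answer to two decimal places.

64.43

Row total (Adult) = 222; column total (Romance) = 119; grand total N = 410.
Expected count = (row total × column total) / N = 222 × 119 / 410 = 64.43.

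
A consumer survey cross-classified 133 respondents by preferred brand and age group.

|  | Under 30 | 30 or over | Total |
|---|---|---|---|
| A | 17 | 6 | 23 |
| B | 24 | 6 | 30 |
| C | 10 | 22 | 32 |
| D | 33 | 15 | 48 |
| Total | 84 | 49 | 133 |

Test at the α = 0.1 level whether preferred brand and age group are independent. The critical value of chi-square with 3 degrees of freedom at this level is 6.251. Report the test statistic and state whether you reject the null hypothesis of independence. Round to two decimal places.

19.45; reject H₀

Grand total N = 133.
Expected counts (row total × column total / N):
  A, Under 30: 23×84/133 = 14.526
  A, 30 or over: 23×49/133 = 8.474
  B, Under 30: 30×84/133 = 18.947
  B, 30 or over: 30×49/133 = 11.053
  C, Under 30: 32×84/133 = 20.211
  C, 30 or over: 32×49/133 = 11.789
  D, Under 30: 48×84/133 = 30.316
  D, 30 or over: 48×49/133 = 17.684
Contributions (O − E)²/E:
  (17 − 14.526)²/14.526 = 0.4214
  (6 − 8.474)²/8.474 = 0.7223
  (24 − 18.947)²/18.947 = 1.3476
  (6 − 11.053)²/11.053 = 2.3100
  (10 − 20.211)²/20.211 = 5.1588
  (22 − 11.789)²/11.789 = 8.8442
  (33 − 30.316)²/30.316 = 0.2376
  (15 − 17.684)²/17.684 = 0.4074
χ² = 0.4214 + 0.7223 + 1.3476 + 2.3100 + 5.1588 + 8.8442 + 0.2376 + 0.4074 = 19.45
df = (4−1)(2−1) = 3. Since 19.45 > 6.251, reject the null hypothesis of independence at α = 0.1.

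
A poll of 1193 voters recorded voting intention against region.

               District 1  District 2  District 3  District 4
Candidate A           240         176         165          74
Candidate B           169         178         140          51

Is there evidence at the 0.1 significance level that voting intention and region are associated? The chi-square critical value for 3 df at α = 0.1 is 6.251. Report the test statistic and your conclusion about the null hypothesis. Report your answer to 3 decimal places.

7.213; reject H₀

Row totals: 655, 538. Column totals: 409, 354, 305, 125. Grand total N = 1193.
Expected counts (row total × column total / N):
  Candidate A, District 1: 655×409/1193 = 224.5557
  Candidate A, District 2: 655×354/1193 = 194.3588
  Candidate A, District 3: 655×305/1193 = 167.4560
  Candidate A, District 4: 655×125/1193 = 68.6295
  Candidate B, District 1: 538×409/1193 = 184.4443
  Candidate B, District 2: 538×354/1193 = 159.6412
  Candidate B, District 3: 538×305/1193 = 137.5440
  Candidate B, District 4: 538×125/1193 = 56.3705
Contributions (O − E)²/E:
  (240 − 224.5557)²/224.5557 = 1.0622
  (176 − 194.3588)²/194.3588 = 1.7341
  (165 − 167.4560)²/167.4560 = 0.0360
  (74 − 68.6295)²/68.6295 = 0.4203
  (169 − 184.4443)²/184.4443 = 1.2932
  (178 − 159.6412)²/159.6412 = 2.1113
  (140 − 137.5440)²/137.5440 = 0.0439
  (51 − 56.3705)²/56.3705 = 0.5117
χ² = 1.0622 + 1.7341 + 0.0360 + 0.4203 + 1.2932 + 2.1113 + 0.0439 + 0.5117 = 7.213
df = (2−1)(4−1) = 3. Since 7.213 > 6.251, reject the null hypothesis of independence at α = 0.1.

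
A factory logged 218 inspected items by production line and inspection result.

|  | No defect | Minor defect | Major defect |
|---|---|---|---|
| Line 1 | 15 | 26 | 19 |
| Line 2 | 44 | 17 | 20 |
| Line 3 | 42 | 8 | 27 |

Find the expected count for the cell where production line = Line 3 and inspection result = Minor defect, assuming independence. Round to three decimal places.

18.014

Row total (Line 3) = 77; column total (Minor defect) = 51; grand total N = 218.
Expected count = (row total × column total) / N = 77 × 51 / 218 = 18.014.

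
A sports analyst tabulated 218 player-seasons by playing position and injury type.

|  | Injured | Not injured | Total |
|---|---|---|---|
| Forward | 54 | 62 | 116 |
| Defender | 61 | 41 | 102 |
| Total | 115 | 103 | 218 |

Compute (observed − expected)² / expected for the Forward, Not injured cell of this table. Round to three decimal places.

0.944

Row total (Forward) = 116; column total (Not injured) = 103; N = 218.
Expected count E = 116 × 103 / 218 = 54.80734.
Contribution = (O − E)²/E = (62 − 54.80734)² / 54.80734 = 0.944.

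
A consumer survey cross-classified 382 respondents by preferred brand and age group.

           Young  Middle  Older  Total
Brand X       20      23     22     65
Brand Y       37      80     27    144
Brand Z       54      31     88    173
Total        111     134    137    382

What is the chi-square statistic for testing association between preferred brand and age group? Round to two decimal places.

55.33

Grand total N = 382.
Expected counts (row total × column total / N):
  Brand X, Young: 65×111/382 = 18.887
  Brand X, Middle: 65×134/382 = 22.801
  Brand X, Older: 65×137/382 = 23.312
  Brand Y, Young: 144×111/382 = 41.843
  Brand Y, Middle: 144×134/382 = 50.513
  Brand Y, Older: 144×137/382 = 51.644
  Brand Z, Young: 173×111/382 = 50.270
  Brand Z, Middle: 173×134/382 = 60.686
  Brand Z, Older: 173×137/382 = 62.045
Contributions (O − E)²/E:
  (20 − 18.887)²/18.887 = 0.0656
  (23 − 22.801)²/22.801 = 0.0017
  (22 − 23.312)²/23.312 = 0.0738
  (37 − 41.843)²/41.843 = 0.5605
  (80 − 50.513)²/50.513 = 17.2131
  (27 − 51.644)²/51.644 = 11.7599
  (54 − 50.270)²/50.270 = 0.2768
  (31 − 60.686)²/60.686 = 14.5216
  (88 − 62.045)²/62.045 = 10.8576
χ² = 0.0656 + 0.0017 + 0.0738 + 0.5605 + 17.2131 + 11.7599 + 0.2768 + 14.5216 + 10.8576 = 55.33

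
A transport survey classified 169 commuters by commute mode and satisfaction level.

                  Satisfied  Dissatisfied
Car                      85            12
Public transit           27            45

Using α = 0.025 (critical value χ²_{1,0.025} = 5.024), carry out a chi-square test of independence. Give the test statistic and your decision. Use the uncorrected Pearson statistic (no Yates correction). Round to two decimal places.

46.46; reject H₀

Row totals: 97, 72. Column totals: 112, 57. Grand total N = 169.
Expected counts (row total × column total / N):
  Car, Satisfied: 97×112/169 = 64.284
  Car, Dissatisfied: 97×57/169 = 32.716
  Public transit, Satisfied: 72×112/169 = 47.716
  Public transit, Dissatisfied: 72×57/169 = 24.284
Contributions (O − E)²/E:
  (85 − 64.284)²/64.284 = 6.6759
  (12 − 32.716)²/32.716 = 13.1175
  (27 − 47.716)²/47.716 = 8.9939
  (45 − 24.284)²/24.284 = 17.6722
χ² = 6.6759 + 13.1175 + 8.9939 + 17.6722 = 46.46
df = (2−1)(2−1) = 1. Since 46.46 > 5.024, reject the null hypothesis of independence at α = 0.025.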